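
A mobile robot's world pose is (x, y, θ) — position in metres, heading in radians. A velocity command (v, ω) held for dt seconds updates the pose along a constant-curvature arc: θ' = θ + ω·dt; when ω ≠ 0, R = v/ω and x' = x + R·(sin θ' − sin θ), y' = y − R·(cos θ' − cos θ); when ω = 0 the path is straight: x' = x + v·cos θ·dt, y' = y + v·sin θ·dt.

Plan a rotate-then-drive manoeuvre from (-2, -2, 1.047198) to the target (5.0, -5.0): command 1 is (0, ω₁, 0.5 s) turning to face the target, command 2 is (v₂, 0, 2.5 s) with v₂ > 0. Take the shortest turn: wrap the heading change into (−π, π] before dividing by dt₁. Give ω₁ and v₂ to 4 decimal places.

ω₁ = -2.9042, v₂ = 3.0463

heading to target = atan2(-5−-2, 5−-2) = -0.4049
Δθ = wrap(-0.4049 − 1.0472) = -1.4521; ω₁ = Δθ/dt₁ = -2.9042
distance = √((5−-2)² + (-5−-2)²) = 7.6158; v₂ = distance/dt₂ = 3.0463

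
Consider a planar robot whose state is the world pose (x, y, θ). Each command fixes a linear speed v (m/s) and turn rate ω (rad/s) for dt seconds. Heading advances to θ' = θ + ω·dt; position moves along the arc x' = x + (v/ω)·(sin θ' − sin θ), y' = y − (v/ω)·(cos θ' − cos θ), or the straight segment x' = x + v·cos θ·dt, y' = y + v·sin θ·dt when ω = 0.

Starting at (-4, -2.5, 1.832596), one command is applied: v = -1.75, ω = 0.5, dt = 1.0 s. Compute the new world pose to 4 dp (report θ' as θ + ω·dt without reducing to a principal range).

θ' = 1.8326 + 0.5·1.0 = 2.3326
R = v/ω = -1.75/0.5 = -3.5000
x' = -4 + -3.5000·(sin 2.3326 − sin 1.8326) = -3.1518
y' = -2.5 − -3.5000·(cos 2.3326 − cos 1.8326) = -4.0099

(-3.1518, -4.0099, 2.3326)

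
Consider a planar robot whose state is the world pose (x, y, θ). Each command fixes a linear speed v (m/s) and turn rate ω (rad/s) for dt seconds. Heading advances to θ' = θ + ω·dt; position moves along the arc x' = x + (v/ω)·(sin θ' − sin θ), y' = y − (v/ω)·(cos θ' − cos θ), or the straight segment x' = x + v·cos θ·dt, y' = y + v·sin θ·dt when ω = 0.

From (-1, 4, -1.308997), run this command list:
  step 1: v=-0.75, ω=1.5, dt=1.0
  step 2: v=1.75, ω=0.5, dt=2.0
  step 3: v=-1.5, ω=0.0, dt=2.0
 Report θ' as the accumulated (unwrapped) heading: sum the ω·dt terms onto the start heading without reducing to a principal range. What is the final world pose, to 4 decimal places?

step 1: θ'=0.1910 (R=-0.5000) → pose (-1.5779, 4.3615, 0.1910)
step 2: θ'=1.1910 (R=3.5000) → pose (1.0083, 6.5003, 1.1910)
step 3: θ'=1.1910 (straight) → pose (-0.1039, 3.7141, 1.1910)

(-0.1039, 3.7141, 1.1910)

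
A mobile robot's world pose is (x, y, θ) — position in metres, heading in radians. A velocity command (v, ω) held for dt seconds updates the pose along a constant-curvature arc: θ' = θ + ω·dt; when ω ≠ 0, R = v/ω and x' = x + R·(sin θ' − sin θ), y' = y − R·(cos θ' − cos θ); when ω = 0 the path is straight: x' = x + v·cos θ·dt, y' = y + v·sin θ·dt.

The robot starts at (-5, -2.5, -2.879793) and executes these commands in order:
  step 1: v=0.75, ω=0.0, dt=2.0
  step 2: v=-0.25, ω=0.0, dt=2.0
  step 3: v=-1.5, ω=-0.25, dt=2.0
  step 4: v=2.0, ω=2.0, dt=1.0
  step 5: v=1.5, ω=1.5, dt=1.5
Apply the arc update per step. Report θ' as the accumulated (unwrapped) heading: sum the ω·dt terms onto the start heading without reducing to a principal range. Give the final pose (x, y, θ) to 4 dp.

step 1: θ'=-2.8798 (straight) → pose (-6.4489, -2.8882, -2.8798)
step 2: θ'=-2.8798 (straight) → pose (-5.9659, -2.7588, -2.8798)
step 3: θ'=-3.3798 (R=6.0000) → pose (-2.9973, -2.7238, -3.3798)
step 4: θ'=-1.3798 (R=1.0000) → pose (-4.2151, -3.8854, -1.3798)
step 5: θ'=0.8702 (R=1.0000) → pose (-2.4688, -4.3402, 0.8702)

(-2.4688, -4.3402, 0.8702)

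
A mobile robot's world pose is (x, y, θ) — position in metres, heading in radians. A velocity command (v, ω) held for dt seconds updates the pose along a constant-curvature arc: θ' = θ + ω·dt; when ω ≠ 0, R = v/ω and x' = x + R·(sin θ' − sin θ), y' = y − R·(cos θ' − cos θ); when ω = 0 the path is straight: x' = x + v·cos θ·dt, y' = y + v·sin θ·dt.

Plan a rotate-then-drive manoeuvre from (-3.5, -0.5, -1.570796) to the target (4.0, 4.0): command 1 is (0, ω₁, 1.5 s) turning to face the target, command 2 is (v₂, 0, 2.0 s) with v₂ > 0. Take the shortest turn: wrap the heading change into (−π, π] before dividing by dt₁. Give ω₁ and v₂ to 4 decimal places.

ω₁ = 1.4075, v₂ = 4.3732

heading to target = atan2(4−-0.5, 4−-3.5) = 0.5404
Δθ = wrap(0.5404 − -1.5708) = 2.1112; ω₁ = Δθ/dt₁ = 1.4075
distance = √((4−-3.5)² + (4−-0.5)²) = 8.7464; v₂ = distance/dt₂ = 4.3732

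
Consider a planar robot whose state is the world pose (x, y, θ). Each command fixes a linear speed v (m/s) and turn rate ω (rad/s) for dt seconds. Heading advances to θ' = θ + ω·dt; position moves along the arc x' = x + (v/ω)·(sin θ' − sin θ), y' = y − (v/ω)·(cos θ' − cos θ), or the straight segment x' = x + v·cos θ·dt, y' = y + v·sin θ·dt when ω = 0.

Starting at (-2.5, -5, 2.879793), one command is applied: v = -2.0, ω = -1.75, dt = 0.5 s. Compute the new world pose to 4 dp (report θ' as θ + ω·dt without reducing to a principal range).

(-1.7589, -5.6233, 2.0048)

θ' = 2.8798 + -1.75·0.5 = 2.0048
R = v/ω = -2.0/-1.75 = 1.1429
x' = -2.5 + 1.1429·(sin 2.0048 − sin 2.8798) = -1.7589
y' = -5 − 1.1429·(cos 2.0048 − cos 2.8798) = -5.6233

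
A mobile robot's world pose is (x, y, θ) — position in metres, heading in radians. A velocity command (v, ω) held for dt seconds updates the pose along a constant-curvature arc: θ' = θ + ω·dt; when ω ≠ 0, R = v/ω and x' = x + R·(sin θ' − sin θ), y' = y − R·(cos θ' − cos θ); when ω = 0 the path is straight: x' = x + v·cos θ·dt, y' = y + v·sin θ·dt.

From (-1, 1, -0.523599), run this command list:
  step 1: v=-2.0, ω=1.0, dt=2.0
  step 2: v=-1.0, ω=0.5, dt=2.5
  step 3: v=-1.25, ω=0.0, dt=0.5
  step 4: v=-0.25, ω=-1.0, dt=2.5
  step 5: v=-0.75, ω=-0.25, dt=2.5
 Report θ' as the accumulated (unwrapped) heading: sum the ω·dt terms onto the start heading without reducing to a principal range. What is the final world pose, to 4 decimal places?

step 1: θ'=1.4764 (R=-2.0000) → pose (-3.9911, -0.5435, 1.4764)
step 2: θ'=2.7264 (R=-2.0000) → pose (-2.8067, -2.5621, 2.7264)
step 3: θ'=2.7264 (straight) → pose (-2.2348, -2.8142, 2.7264)
step 4: θ'=0.2264 (R=0.2500) → pose (-2.2796, -3.2866, 0.2264)
step 5: θ'=-0.3986 (R=3.0000) → pose (-4.1174, -3.1280, -0.3986)

(-4.1174, -3.1280, -0.3986)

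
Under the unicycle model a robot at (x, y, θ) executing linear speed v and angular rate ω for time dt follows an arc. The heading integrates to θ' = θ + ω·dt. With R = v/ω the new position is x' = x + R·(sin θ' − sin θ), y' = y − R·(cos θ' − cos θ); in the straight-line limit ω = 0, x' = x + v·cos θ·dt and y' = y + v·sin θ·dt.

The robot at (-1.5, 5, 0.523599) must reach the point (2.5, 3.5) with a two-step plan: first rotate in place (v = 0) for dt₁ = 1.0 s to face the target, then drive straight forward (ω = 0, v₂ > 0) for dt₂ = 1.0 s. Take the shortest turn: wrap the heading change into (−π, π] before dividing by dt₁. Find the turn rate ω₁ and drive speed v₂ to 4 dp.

heading to target = atan2(3.5−5, 2.5−-1.5) = -0.3588
Δθ = wrap(-0.3588 − 0.5236) = -0.8824; ω₁ = Δθ/dt₁ = -0.8824
distance = √((2.5−-1.5)² + (3.5−5)²) = 4.2720; v₂ = distance/dt₂ = 4.2720

ω₁ = -0.8824, v₂ = 4.2720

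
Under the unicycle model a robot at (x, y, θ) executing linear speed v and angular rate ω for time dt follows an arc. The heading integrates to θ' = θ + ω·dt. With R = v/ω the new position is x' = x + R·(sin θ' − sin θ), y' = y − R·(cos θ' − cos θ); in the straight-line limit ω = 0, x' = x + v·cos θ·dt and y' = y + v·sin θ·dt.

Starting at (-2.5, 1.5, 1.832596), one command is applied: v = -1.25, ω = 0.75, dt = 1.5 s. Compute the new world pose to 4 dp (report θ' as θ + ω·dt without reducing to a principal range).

(-1.1951, 0.2928, 2.9576)

θ' = 1.8326 + 0.75·1.5 = 2.9576
R = v/ω = -1.25/0.75 = -1.6667
x' = -2.5 + -1.6667·(sin 2.9576 − sin 1.8326) = -1.1951
y' = 1.5 − -1.6667·(cos 2.9576 − cos 1.8326) = 0.2928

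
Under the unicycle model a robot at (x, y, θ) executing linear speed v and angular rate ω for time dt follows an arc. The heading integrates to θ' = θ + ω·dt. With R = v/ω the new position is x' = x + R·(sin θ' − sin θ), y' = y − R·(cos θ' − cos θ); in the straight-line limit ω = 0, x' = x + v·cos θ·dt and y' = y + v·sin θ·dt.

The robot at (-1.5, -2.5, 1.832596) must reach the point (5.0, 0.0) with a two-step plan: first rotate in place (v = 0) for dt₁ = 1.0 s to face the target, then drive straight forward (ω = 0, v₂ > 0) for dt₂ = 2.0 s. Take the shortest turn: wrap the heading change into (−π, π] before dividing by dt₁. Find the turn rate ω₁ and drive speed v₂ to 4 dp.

heading to target = atan2(0−-2.5, 5−-1.5) = 0.3672
Δθ = wrap(0.3672 − 1.8326) = -1.4654; ω₁ = Δθ/dt₁ = -1.4654
distance = √((5−-1.5)² + (0−-2.5)²) = 6.9642; v₂ = distance/dt₂ = 3.4821

ω₁ = -1.4654, v₂ = 3.4821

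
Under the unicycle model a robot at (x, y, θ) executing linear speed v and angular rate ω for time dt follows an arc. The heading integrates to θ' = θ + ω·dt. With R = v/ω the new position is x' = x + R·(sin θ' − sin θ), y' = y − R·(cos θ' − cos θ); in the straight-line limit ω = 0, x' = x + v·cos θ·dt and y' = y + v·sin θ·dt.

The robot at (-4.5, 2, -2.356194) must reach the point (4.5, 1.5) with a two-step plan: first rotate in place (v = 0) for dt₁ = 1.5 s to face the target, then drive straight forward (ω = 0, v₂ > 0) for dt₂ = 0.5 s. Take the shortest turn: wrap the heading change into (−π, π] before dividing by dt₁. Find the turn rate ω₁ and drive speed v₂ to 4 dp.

heading to target = atan2(1.5−2, 4.5−-4.5) = -0.0555
Δθ = wrap(-0.0555 − -2.3562) = 2.3007; ω₁ = Δθ/dt₁ = 1.5338
distance = √((4.5−-4.5)² + (1.5−2)²) = 9.0139; v₂ = distance/dt₂ = 18.0278

ω₁ = 1.5338, v₂ = 18.0278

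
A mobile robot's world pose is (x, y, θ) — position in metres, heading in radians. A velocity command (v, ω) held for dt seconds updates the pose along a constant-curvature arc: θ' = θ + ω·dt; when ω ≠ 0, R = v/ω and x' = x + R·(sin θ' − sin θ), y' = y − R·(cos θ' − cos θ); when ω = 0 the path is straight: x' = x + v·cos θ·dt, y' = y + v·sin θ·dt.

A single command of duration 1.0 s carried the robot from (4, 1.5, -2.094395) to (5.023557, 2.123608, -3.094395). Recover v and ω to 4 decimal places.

v = -1.2500, ω = -1.0000

Δθ = -3.094395 − -2.094395 = -1.000000
ω = Δθ/dt = -1.000000/1.0 = -1.0000
R = Δx/(sin θ' − sin θ) = 1.2500
v = R·ω = 1.2500·-1.0000 = -1.2500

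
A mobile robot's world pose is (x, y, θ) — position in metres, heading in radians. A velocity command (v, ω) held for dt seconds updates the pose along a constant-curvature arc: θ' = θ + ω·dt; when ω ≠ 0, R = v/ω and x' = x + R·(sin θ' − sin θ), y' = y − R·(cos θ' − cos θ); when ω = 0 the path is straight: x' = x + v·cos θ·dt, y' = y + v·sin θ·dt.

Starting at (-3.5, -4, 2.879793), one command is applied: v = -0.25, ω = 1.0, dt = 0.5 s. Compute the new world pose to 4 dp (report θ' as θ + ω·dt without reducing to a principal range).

(-3.3763, -4.0015, 3.3798)

θ' = 2.8798 + 1.0·0.5 = 3.3798
R = v/ω = -0.25/1.0 = -0.2500
x' = -3.5 + -0.2500·(sin 3.3798 − sin 2.8798) = -3.3763
y' = -4 − -0.2500·(cos 3.3798 − cos 2.8798) = -4.0015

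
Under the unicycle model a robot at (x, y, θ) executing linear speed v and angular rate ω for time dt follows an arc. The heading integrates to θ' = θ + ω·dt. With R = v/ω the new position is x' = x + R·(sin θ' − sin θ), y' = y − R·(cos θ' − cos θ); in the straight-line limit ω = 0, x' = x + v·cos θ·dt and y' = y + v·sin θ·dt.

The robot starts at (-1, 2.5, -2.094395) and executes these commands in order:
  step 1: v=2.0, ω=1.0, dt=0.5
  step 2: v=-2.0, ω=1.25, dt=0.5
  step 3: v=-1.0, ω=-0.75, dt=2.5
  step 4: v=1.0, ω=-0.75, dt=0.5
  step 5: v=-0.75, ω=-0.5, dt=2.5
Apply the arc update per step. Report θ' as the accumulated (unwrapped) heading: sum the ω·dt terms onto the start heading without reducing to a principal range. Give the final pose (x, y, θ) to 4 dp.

(0.0065, 3.3305, -4.4694)

step 1: θ'=-1.5944 (R=2.0000) → pose (-1.2674, 1.5472, -1.5944)
step 2: θ'=-0.9694 (R=-1.6000) → pose (-1.5477, 2.4902, -0.9694)
step 3: θ'=-2.8444 (R=1.3333) → pose (-0.8387, 4.5195, -2.8444)
step 4: θ'=-3.2194 (R=-1.3333) → pose (-1.3328, 4.4651, -3.2194)
step 5: θ'=-4.4694 (R=1.5000) → pose (0.0065, 3.3305, -4.4694)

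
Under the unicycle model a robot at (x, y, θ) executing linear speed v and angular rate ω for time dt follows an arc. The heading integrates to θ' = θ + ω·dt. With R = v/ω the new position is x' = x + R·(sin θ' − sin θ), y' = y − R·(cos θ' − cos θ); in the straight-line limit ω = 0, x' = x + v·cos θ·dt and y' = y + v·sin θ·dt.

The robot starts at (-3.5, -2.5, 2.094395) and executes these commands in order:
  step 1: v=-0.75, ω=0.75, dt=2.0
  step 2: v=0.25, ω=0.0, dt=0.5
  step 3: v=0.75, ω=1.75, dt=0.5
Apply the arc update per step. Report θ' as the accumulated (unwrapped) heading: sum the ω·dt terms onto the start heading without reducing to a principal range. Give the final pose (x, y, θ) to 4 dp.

(-2.5374, -3.2362, 4.4694)

step 1: θ'=3.5944 (R=-1.0000) → pose (-2.1965, -2.8992, 3.5944)
step 2: θ'=3.5944 (straight) → pose (-2.3089, -2.9539, 3.5944)
step 3: θ'=4.4694 (R=0.4286) → pose (-2.5374, -3.2362, 4.4694)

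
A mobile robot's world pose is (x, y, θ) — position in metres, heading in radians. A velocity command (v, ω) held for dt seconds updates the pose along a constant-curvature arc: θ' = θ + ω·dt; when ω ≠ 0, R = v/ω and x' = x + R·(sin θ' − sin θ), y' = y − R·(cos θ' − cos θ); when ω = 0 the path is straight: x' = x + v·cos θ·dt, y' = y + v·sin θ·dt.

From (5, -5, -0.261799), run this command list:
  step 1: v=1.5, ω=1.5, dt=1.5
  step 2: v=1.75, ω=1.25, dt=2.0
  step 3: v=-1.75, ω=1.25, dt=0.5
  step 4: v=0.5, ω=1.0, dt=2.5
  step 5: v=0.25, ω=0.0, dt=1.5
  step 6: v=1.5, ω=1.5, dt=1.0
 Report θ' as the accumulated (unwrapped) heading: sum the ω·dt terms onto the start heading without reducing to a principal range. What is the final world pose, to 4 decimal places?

(3.8231, -1.3972, 9.1132)

step 1: θ'=1.9882 (R=1.0000) → pose (6.1730, -3.6287, 1.9882)
step 2: θ'=4.4882 (R=1.4000) → pose (3.5282, -3.8850, 4.4882)
step 3: θ'=5.1132 (R=-1.4000) → pose (3.4523, -3.0275, 5.1132)
step 4: θ'=7.6132 (R=0.5000) → pose (4.3982, -2.9517, 7.6132)
step 5: θ'=7.6132 (straight) → pose (4.4876, -2.5875, 7.6132)
step 6: θ'=9.1132 (R=1.0000) → pose (3.8231, -1.3972, 9.1132)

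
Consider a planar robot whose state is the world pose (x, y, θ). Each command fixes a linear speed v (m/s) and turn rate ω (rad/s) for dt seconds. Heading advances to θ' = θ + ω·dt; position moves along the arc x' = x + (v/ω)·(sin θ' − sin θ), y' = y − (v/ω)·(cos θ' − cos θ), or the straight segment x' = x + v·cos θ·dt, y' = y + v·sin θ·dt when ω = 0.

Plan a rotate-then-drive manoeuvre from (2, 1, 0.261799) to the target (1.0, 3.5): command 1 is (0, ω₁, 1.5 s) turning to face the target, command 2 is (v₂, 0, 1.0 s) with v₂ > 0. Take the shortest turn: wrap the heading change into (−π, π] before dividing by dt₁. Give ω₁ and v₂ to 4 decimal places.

heading to target = atan2(3.5−1, 1−2) = 1.9513
Δθ = wrap(1.9513 − 0.2618) = 1.6895; ω₁ = Δθ/dt₁ = 1.1263
distance = √((1−2)² + (3.5−1)²) = 2.6926; v₂ = distance/dt₂ = 2.6926

ω₁ = 1.1263, v₂ = 2.6926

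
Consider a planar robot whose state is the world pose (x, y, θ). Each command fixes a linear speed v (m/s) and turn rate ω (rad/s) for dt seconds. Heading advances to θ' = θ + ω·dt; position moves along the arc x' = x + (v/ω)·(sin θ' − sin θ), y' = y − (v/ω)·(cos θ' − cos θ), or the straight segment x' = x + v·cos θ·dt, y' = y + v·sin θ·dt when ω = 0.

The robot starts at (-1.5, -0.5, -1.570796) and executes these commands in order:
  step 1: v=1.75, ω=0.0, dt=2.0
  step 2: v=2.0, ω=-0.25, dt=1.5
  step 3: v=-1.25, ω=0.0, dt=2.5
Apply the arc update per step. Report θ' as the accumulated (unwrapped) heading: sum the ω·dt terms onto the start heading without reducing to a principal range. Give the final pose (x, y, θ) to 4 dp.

step 1: θ'=-1.5708 (straight) → pose (-1.5000, -4.0000, -1.5708)
step 2: θ'=-1.9458 (R=-8.0000) → pose (-2.0559, -6.9302, -1.9458)
step 3: θ'=-1.9458 (straight) → pose (-0.9113, -4.0223, -1.9458)

(-0.9113, -4.0223, -1.9458)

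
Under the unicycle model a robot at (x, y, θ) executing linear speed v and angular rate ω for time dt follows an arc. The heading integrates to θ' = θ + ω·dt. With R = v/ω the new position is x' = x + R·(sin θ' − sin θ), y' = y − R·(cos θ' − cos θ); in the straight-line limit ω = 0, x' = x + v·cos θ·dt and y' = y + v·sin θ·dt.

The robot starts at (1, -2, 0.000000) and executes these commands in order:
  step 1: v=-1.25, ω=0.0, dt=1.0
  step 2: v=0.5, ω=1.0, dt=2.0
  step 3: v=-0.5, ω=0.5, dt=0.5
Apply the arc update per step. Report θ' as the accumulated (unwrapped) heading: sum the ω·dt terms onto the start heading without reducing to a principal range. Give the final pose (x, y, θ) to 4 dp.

(0.3359, -1.5040, 2.2500)

step 1: θ'=0.0000 (straight) → pose (-0.2500, -2.0000, 0.0000)
step 2: θ'=2.0000 (R=0.5000) → pose (0.2046, -1.2919, 2.0000)
step 3: θ'=2.2500 (R=-1.0000) → pose (0.3359, -1.5040, 2.2500)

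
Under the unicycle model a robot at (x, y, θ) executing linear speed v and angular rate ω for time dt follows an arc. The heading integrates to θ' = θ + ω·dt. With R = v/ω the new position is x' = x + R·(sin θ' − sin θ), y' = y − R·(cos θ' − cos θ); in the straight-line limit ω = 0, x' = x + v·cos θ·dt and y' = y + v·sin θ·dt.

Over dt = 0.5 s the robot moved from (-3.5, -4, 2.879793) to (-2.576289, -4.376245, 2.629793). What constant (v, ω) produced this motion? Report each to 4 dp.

Δθ = 2.629793 − 2.879793 = -0.250000
ω = Δθ/dt = -0.250000/0.5 = -0.5000
R = Δx/(sin θ' − sin θ) = 4.0000
v = R·ω = 4.0000·-0.5000 = -2.0000

v = -2.0000, ω = -0.5000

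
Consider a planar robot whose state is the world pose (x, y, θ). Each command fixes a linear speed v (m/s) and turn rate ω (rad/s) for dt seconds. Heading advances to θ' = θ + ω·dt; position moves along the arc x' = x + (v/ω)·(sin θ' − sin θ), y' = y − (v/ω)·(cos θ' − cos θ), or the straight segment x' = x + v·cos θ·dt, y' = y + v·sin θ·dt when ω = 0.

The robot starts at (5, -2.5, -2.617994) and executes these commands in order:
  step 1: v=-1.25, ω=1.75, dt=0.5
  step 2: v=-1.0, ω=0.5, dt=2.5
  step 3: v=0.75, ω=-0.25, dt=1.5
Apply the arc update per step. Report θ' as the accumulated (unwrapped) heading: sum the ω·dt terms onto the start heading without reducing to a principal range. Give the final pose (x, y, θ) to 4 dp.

step 1: θ'=-1.7430 (R=-0.7143) → pose (5.3466, -2.0038, -1.7430)
step 2: θ'=-0.4930 (R=-2.0000) → pose (4.3227, 0.1007, -0.4930)
step 3: θ'=-0.8680 (R=-3.0000) → pose (5.1920, -0.6030, -0.8680)

(5.1920, -0.6030, -0.8680)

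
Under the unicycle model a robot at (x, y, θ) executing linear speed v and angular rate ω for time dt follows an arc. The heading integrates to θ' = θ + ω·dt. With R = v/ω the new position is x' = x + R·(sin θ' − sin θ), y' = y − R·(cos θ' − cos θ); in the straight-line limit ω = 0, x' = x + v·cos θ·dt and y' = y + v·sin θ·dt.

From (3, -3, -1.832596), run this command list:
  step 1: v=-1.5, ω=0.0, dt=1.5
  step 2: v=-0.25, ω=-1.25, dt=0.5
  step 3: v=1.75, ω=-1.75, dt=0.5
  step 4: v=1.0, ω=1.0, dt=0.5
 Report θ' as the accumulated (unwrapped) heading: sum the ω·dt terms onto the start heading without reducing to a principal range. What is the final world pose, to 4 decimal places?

(2.3335, -0.9594, -2.8326)

step 1: θ'=-1.8326 (straight) → pose (3.5823, -0.8267, -1.8326)
step 2: θ'=-2.4576 (R=0.2000) → pose (3.6491, -0.7234, -2.4576)
step 3: θ'=-3.3326 (R=-1.0000) → pose (2.8274, -0.9302, -3.3326)
step 4: θ'=-2.8326 (R=1.0000) → pose (2.3335, -0.9594, -2.8326)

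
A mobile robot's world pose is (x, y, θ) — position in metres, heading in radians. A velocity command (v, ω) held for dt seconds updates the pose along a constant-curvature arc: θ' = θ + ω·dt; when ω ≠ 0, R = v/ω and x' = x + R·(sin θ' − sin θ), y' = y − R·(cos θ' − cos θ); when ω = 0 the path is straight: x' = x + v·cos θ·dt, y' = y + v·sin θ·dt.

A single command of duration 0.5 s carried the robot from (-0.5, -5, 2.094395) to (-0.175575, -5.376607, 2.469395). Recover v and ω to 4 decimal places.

Δθ = 2.469395 − 2.094395 = 0.375000
ω = Δθ/dt = 0.375000/0.5 = 0.7500
R = −Δy/(cos θ' − cos θ) = -1.3333
v = R·ω = -1.3333·0.7500 = -1.0000

v = -1.0000, ω = 0.7500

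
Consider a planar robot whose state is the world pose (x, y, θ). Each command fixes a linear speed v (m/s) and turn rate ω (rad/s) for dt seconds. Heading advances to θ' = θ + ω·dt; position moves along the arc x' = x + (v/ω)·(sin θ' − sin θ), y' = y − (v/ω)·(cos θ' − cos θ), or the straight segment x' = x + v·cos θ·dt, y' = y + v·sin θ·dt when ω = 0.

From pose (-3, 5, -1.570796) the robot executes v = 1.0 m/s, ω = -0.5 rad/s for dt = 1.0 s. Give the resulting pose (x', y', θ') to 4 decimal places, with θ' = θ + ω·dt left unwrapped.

θ' = -1.5708 + -0.5·1.0 = -2.0708
R = v/ω = 1.0/-0.5 = -2.0000
x' = -3 + -2.0000·(sin -2.0708 − sin -1.5708) = -3.2448
y' = 5 − -2.0000·(cos -2.0708 − cos -1.5708) = 4.0411

(-3.2448, 4.0411, -2.0708)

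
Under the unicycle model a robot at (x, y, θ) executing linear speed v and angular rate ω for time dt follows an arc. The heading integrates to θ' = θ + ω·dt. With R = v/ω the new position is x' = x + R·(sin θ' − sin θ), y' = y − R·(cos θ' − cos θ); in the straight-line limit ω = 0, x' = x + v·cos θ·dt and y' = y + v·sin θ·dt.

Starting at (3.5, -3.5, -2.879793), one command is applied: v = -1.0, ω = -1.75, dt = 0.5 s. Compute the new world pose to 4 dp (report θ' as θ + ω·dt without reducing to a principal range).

(3.9767, -3.5846, -3.7548)

θ' = -2.8798 + -1.75·0.5 = -3.7548
R = v/ω = -1.0/-1.75 = 0.5714
x' = 3.5 + 0.5714·(sin -3.7548 − sin -2.8798) = 3.9767
y' = -3.5 − 0.5714·(cos -3.7548 − cos -2.8798) = -3.5846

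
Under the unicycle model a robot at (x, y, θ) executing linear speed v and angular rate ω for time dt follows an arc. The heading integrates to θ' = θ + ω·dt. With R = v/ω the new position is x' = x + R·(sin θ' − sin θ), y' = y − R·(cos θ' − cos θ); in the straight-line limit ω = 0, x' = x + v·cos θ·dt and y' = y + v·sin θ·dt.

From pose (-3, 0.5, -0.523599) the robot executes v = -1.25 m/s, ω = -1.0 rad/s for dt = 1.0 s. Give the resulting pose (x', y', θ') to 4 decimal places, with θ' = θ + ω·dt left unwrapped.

θ' = -0.5236 + -1.0·1.0 = -1.5236
R = v/ω = -1.25/-1.0 = 1.2500
x' = -3 + 1.2500·(sin -1.5236 − sin -0.5236) = -3.6236
y' = 0.5 − 1.2500·(cos -1.5236 − cos -0.5236) = 1.5236

(-3.6236, 1.5236, -1.5236)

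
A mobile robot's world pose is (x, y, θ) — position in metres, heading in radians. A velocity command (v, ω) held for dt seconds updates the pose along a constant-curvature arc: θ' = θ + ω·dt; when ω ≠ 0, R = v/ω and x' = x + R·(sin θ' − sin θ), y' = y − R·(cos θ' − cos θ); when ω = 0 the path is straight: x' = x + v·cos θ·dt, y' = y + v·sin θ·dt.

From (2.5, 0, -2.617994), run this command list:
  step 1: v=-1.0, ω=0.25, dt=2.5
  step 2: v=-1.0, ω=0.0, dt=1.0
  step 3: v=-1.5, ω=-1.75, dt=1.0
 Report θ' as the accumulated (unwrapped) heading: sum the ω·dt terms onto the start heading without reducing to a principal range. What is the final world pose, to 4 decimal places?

step 1: θ'=-1.9930 (R=-4.0000) → pose (4.1488, 1.8250, -1.9930)
step 2: θ'=-1.9930 (straight) → pose (4.5585, 2.7372, -1.9930)
step 3: θ'=-3.7430 (R=0.8571) → pose (5.8254, 3.0928, -3.7430)

(5.8254, 3.0928, -3.7430)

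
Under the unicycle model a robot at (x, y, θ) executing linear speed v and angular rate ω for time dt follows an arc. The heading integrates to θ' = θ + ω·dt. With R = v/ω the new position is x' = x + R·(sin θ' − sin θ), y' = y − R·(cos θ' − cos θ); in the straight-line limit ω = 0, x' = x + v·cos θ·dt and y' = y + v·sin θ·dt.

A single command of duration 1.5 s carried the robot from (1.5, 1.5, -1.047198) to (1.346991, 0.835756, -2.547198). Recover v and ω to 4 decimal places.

v = 0.5000, ω = -1.0000

Δθ = -2.547198 − -1.047198 = -1.500000
ω = Δθ/dt = -1.500000/1.5 = -1.0000
R = −Δy/(cos θ' − cos θ) = -0.5000
v = R·ω = -0.5000·-1.0000 = 0.5000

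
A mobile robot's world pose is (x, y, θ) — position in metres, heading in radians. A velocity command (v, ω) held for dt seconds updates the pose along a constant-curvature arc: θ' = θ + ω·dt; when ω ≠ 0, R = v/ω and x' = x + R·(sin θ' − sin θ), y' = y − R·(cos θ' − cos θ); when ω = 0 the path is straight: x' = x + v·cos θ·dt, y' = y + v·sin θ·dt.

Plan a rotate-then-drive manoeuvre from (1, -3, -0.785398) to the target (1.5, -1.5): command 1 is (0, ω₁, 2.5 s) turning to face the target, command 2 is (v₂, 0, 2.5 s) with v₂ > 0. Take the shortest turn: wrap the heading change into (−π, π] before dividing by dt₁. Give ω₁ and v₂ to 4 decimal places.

heading to target = atan2(-1.5−-3, 1.5−1) = 1.2490
Δθ = wrap(1.2490 − -0.7854) = 2.0344; ω₁ = Δθ/dt₁ = 0.8138
distance = √((1.5−1)² + (-1.5−-3)²) = 1.5811; v₂ = distance/dt₂ = 0.6325

ω₁ = 0.8138, v₂ = 0.6325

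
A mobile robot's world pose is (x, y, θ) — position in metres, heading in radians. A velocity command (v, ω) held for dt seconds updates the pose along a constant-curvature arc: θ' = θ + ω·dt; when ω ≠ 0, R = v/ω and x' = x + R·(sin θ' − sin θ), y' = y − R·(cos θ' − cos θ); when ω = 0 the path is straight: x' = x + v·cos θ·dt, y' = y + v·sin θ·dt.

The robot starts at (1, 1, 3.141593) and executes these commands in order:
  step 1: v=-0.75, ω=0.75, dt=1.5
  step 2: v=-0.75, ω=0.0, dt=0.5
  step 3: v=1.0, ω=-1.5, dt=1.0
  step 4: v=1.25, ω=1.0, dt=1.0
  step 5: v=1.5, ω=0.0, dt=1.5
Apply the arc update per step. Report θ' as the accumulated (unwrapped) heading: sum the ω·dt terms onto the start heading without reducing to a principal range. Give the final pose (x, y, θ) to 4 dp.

(-1.7956, 0.1084, 3.7666)

step 1: θ'=4.2666 (R=-1.0000) → pose (1.9023, 1.5688, 4.2666)
step 2: θ'=4.2666 (straight) → pose (2.0640, 1.9072, 4.2666)
step 3: θ'=2.7666 (R=-0.6667) → pose (1.2183, 1.5743, 2.7666)
step 4: θ'=3.7666 (R=1.2500) → pose (0.0291, 1.4249, 3.7666)
step 5: θ'=3.7666 (straight) → pose (-1.7956, 0.1084, 3.7666)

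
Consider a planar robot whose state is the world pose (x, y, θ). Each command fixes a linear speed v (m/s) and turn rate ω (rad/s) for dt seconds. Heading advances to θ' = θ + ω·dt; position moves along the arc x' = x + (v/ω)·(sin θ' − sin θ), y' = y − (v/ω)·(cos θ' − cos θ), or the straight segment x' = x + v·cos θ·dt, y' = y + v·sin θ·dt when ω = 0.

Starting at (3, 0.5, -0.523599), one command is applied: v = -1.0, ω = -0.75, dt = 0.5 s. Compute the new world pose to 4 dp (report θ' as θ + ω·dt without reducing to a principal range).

(2.6234, 0.8244, -0.8986)

θ' = -0.5236 + -0.75·0.5 = -0.8986
R = v/ω = -1.0/-0.75 = 1.3333
x' = 3 + 1.3333·(sin -0.8986 − sin -0.5236) = 2.6234
y' = 0.5 − 1.3333·(cos -0.8986 − cos -0.5236) = 0.8244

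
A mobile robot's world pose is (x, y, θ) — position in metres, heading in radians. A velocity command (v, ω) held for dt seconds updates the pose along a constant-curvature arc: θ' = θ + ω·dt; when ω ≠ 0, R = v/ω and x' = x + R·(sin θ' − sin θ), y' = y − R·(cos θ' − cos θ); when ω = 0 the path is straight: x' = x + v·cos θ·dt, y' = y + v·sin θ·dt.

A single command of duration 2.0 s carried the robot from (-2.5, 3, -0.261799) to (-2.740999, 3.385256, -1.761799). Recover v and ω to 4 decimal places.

Δθ = -1.761799 − -0.261799 = -1.500000
ω = Δθ/dt = -1.500000/2.0 = -0.7500
R = −Δy/(cos θ' − cos θ) = 0.3333
v = R·ω = 0.3333·-0.7500 = -0.2500

v = -0.2500, ω = -0.7500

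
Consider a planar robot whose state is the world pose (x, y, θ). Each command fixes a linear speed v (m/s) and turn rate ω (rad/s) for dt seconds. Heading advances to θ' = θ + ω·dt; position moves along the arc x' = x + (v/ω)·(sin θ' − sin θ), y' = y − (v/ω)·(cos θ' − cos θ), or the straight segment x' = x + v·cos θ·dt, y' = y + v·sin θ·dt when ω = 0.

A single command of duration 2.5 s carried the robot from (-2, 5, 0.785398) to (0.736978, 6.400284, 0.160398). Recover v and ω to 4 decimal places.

v = 1.2500, ω = -0.2500

Δθ = 0.160398 − 0.785398 = -0.625000
ω = Δθ/dt = -0.625000/2.5 = -0.2500
R = Δx/(sin θ' − sin θ) = -5.0000
v = R·ω = -5.0000·-0.2500 = 1.2500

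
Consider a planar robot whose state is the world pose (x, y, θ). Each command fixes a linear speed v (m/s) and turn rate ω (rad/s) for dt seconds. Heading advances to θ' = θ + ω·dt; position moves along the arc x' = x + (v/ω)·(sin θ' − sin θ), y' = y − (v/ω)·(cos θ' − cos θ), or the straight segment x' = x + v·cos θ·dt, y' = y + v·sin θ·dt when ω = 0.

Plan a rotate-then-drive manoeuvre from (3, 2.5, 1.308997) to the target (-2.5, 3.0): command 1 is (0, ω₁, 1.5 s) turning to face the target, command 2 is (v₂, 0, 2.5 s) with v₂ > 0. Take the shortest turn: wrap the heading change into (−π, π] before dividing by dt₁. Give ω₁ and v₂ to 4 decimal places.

heading to target = atan2(3−2.5, -2.5−3) = 3.0509
Δθ = wrap(3.0509 − 1.3090) = 1.7419; ω₁ = Δθ/dt₁ = 1.1613
distance = √((-2.5−3)² + (3−2.5)²) = 5.5227; v₂ = distance/dt₂ = 2.2091

ω₁ = 1.1613, v₂ = 2.2091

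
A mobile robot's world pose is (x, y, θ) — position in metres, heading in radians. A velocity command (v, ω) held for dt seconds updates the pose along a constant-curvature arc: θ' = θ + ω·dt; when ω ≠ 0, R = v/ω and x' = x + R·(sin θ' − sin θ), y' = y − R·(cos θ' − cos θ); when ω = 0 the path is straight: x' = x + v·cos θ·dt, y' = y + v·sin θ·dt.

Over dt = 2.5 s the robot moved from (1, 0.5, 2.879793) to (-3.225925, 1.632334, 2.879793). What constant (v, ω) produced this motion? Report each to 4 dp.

Δθ = 2.879793 − 2.879793 = 0.000000
ω = Δθ/dt = 0.000000/2.5 = 0.0000
ω = 0 → v = (Δx·cos θ + Δy·sin θ)/dt = 1.7500

v = 1.7500, ω = 0.0000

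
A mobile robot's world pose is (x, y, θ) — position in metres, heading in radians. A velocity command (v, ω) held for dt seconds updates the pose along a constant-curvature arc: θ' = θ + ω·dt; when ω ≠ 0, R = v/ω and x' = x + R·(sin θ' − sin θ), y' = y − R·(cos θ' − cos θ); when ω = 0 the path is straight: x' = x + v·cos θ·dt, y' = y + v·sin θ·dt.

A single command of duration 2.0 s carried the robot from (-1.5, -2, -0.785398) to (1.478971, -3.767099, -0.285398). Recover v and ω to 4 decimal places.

Δθ = -0.285398 − -0.785398 = 0.500000
ω = Δθ/dt = 0.500000/2.0 = 0.2500
R = Δx/(sin θ' − sin θ) = 7.0000
v = R·ω = 7.0000·0.2500 = 1.7500

v = 1.7500, ω = 0.2500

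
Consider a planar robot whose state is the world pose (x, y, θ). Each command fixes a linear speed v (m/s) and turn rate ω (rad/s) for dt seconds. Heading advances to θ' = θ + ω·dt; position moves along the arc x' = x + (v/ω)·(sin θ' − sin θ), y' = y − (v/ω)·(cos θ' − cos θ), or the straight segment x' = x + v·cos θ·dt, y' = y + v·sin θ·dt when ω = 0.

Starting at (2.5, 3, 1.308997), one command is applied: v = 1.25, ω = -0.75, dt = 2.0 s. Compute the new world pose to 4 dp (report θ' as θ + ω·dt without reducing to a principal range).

θ' = 1.3090 + -0.75·2.0 = -0.1910
R = v/ω = 1.25/-0.75 = -1.6667
x' = 2.5 + -1.6667·(sin -0.1910 − sin 1.3090) = 4.4263
y' = 3 − -1.6667·(cos -0.1910 − cos 1.3090) = 4.2050

(4.4263, 4.2050, -0.1910)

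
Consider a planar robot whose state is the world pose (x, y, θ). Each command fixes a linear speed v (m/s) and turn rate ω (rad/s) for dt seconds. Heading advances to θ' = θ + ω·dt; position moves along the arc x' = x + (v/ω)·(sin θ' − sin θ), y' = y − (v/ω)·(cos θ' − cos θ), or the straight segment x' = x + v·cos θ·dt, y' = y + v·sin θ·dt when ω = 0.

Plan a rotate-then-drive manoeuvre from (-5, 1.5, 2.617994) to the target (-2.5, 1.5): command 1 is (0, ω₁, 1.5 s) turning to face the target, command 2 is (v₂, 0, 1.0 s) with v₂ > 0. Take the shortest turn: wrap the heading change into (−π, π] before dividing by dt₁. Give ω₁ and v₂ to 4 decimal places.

ω₁ = -1.7453, v₂ = 2.5000

heading to target = atan2(1.5−1.5, -2.5−-5) = 0.0000
Δθ = wrap(0.0000 − 2.6180) = -2.6180; ω₁ = Δθ/dt₁ = -1.7453
distance = √((-2.5−-5)² + (1.5−1.5)²) = 2.5000; v₂ = distance/dt₂ = 2.5000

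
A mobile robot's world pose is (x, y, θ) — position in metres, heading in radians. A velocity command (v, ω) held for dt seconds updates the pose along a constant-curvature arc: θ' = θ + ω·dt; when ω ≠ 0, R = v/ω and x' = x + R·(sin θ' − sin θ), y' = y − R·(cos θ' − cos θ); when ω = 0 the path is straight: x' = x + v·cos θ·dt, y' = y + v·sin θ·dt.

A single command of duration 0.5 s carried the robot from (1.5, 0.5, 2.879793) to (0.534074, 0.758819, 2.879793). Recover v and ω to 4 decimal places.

Δθ = 2.879793 − 2.879793 = 0.000000
ω = Δθ/dt = 0.000000/0.5 = 0.0000
ω = 0 → v = (Δx·cos θ + Δy·sin θ)/dt = 2.0000

v = 2.0000, ω = 0.0000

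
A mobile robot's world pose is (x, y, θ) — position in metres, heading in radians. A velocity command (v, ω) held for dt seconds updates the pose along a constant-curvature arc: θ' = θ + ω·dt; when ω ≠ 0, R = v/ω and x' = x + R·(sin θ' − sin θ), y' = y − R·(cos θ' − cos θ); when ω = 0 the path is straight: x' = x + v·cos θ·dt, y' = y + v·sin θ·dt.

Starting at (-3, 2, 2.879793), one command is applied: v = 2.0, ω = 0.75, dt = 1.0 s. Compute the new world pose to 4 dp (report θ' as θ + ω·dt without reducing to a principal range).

θ' = 2.8798 + 0.75·1.0 = 3.6298
R = v/ω = 2.0/0.75 = 2.6667
x' = -3 + 2.6667·(sin 3.6298 − sin 2.8798) = -4.9410
y' = 2 − 2.6667·(cos 3.6298 − cos 2.8798) = 1.7793

(-4.9410, 1.7793, 3.6298)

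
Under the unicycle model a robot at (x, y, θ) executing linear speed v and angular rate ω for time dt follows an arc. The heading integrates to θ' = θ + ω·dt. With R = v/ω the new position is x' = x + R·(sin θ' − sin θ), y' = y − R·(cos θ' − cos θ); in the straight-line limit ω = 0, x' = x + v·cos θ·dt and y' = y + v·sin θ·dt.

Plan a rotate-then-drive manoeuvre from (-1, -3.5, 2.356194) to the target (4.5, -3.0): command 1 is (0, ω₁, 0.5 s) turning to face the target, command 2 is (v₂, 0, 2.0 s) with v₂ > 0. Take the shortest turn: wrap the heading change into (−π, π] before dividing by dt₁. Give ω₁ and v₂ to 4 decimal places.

heading to target = atan2(-3−-3.5, 4.5−-1) = 0.0907
Δθ = wrap(0.0907 − 2.3562) = -2.2655; ω₁ = Δθ/dt₁ = -4.5311
distance = √((4.5−-1)² + (-3−-3.5)²) = 5.5227; v₂ = distance/dt₂ = 2.7613

ω₁ = -4.5311, v₂ = 2.7613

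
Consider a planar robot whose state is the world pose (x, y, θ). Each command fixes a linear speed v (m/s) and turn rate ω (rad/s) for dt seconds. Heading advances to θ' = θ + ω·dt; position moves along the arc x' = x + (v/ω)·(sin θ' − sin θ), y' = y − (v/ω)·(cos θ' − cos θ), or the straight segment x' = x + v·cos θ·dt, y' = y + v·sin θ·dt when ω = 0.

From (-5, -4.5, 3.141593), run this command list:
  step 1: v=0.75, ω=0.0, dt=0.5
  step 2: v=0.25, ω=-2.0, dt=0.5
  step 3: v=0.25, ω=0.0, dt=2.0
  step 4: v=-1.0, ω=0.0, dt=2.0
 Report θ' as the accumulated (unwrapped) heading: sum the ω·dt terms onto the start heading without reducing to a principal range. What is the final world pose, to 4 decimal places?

step 1: θ'=3.1416 (straight) → pose (-5.3750, -4.5000, 3.1416)
step 2: θ'=2.1416 (R=-0.1250) → pose (-5.4802, -4.4425, 2.1416)
step 3: θ'=2.1416 (straight) → pose (-5.7503, -4.0218, 2.1416)
step 4: θ'=2.1416 (straight) → pose (-4.6697, -5.7047, 2.1416)

(-4.6697, -5.7047, 2.1416)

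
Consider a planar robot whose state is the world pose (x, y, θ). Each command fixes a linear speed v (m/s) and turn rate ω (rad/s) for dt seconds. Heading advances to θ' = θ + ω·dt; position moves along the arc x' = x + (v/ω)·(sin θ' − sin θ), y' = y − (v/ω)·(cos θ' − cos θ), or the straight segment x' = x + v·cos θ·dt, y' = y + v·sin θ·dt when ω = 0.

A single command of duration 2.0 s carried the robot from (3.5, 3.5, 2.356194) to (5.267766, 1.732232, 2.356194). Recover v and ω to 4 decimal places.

Δθ = 2.356194 − 2.356194 = 0.000000
ω = Δθ/dt = 0.000000/2.0 = 0.0000
ω = 0 → v = (Δx·cos θ + Δy·sin θ)/dt = -1.2500

v = -1.2500, ω = 0.0000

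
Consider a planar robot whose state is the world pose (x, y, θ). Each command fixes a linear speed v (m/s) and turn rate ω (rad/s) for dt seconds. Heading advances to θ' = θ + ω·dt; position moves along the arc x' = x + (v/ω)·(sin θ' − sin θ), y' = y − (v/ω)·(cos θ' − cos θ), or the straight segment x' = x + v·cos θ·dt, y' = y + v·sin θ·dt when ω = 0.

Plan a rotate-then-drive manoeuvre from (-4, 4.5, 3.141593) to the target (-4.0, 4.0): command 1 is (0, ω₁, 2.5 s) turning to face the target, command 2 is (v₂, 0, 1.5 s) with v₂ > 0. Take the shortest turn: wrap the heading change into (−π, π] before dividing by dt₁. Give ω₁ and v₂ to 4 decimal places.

ω₁ = 0.6283, v₂ = 0.3333

heading to target = atan2(4−4.5, -4−-4) = -1.5708
Δθ = wrap(-1.5708 − 3.1416) = 1.5708; ω₁ = Δθ/dt₁ = 0.6283
distance = √((-4−-4)² + (4−4.5)²) = 0.5000; v₂ = distance/dt₂ = 0.3333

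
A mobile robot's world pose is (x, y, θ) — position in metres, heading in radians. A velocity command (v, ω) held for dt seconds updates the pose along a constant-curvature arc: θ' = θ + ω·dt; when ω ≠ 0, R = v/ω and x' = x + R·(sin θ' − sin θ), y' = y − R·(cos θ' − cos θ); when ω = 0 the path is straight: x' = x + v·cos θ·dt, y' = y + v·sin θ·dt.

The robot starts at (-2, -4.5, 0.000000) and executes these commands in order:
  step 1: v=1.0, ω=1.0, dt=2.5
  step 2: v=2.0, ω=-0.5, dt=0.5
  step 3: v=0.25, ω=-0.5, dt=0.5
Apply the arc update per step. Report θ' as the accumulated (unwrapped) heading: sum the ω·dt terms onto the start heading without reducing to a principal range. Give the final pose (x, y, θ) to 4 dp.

(-2.1855, -1.9010, 2.0000)

step 1: θ'=2.5000 (R=1.0000) → pose (-1.4015, -2.6989, 2.5000)
step 2: θ'=2.2500 (R=-4.0000) → pose (-2.1199, -2.0070, 2.2500)
step 3: θ'=2.0000 (R=-0.5000) → pose (-2.1855, -1.9010, 2.0000)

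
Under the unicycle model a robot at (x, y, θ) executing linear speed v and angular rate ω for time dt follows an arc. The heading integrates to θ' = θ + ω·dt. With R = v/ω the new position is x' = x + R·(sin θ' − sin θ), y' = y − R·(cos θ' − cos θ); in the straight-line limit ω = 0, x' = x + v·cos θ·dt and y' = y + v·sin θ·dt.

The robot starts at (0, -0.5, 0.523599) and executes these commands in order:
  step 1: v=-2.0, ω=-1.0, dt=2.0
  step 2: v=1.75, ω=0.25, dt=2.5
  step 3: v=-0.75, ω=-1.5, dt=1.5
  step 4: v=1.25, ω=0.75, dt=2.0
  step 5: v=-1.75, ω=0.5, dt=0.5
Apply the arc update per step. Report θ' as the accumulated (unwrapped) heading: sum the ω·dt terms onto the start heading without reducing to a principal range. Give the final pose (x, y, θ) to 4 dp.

(-2.6129, -2.8256, -1.3514)

step 1: θ'=-1.4764 (R=2.0000) → pose (-2.9911, 1.0435, -1.4764)
step 2: θ'=-0.8514 (R=7.0000) → pose (-1.2877, -2.9092, -0.8514)
step 3: θ'=-3.1014 (R=0.5000) → pose (-0.9317, -2.0801, -3.1014)
step 4: θ'=-1.6014 (R=1.6667) → pose (-2.5306, -3.6944, -1.6014)
step 5: θ'=-1.3514 (R=-3.5000) → pose (-2.6129, -2.8256, -1.3514)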